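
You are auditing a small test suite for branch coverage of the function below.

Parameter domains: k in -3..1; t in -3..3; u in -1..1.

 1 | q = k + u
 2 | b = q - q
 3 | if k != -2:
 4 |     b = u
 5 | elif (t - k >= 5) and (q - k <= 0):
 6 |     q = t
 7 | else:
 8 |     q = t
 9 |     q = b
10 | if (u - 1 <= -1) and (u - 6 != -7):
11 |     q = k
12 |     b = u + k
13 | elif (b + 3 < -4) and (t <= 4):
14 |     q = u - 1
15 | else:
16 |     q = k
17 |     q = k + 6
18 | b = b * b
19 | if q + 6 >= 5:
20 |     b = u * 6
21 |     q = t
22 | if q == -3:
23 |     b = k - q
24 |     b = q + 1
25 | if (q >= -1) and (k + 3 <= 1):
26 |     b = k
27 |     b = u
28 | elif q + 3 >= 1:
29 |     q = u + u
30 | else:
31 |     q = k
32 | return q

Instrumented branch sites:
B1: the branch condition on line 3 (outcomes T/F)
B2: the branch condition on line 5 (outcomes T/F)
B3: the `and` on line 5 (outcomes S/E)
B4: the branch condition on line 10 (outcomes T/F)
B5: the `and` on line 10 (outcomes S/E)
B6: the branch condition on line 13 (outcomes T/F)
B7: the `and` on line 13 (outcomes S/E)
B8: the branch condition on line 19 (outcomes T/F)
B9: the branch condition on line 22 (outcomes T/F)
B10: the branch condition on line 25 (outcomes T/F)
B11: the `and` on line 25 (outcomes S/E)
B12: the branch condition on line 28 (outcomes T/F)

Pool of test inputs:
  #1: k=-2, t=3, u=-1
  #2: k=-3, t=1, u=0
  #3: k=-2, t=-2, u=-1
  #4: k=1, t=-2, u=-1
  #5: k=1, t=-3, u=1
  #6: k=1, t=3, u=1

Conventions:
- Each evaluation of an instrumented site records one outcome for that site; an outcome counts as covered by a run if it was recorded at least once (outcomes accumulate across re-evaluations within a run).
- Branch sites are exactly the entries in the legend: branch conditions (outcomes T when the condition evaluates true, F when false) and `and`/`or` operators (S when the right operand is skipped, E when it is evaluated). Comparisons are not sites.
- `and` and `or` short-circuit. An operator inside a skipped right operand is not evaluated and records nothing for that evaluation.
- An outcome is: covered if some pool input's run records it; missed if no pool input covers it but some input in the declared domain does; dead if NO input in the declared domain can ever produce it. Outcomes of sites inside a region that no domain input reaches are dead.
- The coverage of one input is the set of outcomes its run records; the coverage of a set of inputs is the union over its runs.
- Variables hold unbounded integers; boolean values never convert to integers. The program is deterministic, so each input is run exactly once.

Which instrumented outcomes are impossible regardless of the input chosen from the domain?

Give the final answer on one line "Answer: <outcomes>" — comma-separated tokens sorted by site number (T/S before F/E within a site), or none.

sweeping the full domain (105 inputs) for each outcome:
  B6=T: unreachable across the whole domain -> dead
  B7=E: unreachable across the whole domain -> dead
  reachable outcomes have witnesses, e.g. B1=T (e.g. k=-3, t=-3, u=-1), B1=F (e.g. k=-2, t=-3, u=-1), B2=T (e.g. k=-2, t=3, u=-1), B2=F (e.g. k=-2, t=-3, u=-1)

Answer: B6=T, B7=E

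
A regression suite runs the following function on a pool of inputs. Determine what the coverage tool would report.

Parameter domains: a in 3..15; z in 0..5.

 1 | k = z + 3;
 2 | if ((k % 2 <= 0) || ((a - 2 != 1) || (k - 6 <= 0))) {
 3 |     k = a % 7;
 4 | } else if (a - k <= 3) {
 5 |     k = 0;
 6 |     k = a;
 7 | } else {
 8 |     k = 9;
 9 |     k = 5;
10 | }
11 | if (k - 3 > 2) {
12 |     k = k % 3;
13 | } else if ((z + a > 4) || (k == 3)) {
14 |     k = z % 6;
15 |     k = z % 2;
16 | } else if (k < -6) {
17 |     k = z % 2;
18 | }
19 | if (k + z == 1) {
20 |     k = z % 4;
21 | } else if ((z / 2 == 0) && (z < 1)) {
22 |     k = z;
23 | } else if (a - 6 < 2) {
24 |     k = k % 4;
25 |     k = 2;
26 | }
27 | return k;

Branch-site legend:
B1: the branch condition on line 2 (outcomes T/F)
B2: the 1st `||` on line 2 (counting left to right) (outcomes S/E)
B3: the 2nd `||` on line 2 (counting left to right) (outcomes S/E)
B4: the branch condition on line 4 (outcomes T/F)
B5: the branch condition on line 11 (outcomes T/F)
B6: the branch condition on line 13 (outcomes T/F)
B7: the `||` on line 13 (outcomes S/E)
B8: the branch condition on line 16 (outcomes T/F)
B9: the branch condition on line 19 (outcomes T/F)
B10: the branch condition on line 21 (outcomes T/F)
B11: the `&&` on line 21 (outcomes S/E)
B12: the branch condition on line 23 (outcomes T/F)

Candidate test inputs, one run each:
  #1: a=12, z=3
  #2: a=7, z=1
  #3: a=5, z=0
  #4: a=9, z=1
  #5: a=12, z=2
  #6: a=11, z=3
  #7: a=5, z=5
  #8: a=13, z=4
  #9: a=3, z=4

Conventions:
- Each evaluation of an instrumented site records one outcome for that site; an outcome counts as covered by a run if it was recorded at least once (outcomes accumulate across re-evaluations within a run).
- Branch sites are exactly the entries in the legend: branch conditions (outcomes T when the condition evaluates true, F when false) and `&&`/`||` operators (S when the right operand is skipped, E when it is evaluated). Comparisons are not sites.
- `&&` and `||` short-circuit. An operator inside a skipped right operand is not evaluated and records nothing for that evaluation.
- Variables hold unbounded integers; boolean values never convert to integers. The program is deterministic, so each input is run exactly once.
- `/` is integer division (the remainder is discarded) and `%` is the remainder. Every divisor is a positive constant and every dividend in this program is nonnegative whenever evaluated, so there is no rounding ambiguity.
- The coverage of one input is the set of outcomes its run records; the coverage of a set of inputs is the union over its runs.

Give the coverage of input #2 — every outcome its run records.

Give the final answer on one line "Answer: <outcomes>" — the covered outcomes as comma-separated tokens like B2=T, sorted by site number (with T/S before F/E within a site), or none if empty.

Event log for input #2 (a=7, z=1):
  B2->S, B1->T, B5->F, B7->S, B6->T, B9->F, B11->E, B10->F, B12->T
as a set, this run covers: B1=T, B2=S, B5=F, B6=T, B7=S, B9=F, B10=F, B11=E, B12=T

Answer: B1=T, B2=S, B5=F, B6=T, B7=S, B9=F, B10=F, B11=E, B12=T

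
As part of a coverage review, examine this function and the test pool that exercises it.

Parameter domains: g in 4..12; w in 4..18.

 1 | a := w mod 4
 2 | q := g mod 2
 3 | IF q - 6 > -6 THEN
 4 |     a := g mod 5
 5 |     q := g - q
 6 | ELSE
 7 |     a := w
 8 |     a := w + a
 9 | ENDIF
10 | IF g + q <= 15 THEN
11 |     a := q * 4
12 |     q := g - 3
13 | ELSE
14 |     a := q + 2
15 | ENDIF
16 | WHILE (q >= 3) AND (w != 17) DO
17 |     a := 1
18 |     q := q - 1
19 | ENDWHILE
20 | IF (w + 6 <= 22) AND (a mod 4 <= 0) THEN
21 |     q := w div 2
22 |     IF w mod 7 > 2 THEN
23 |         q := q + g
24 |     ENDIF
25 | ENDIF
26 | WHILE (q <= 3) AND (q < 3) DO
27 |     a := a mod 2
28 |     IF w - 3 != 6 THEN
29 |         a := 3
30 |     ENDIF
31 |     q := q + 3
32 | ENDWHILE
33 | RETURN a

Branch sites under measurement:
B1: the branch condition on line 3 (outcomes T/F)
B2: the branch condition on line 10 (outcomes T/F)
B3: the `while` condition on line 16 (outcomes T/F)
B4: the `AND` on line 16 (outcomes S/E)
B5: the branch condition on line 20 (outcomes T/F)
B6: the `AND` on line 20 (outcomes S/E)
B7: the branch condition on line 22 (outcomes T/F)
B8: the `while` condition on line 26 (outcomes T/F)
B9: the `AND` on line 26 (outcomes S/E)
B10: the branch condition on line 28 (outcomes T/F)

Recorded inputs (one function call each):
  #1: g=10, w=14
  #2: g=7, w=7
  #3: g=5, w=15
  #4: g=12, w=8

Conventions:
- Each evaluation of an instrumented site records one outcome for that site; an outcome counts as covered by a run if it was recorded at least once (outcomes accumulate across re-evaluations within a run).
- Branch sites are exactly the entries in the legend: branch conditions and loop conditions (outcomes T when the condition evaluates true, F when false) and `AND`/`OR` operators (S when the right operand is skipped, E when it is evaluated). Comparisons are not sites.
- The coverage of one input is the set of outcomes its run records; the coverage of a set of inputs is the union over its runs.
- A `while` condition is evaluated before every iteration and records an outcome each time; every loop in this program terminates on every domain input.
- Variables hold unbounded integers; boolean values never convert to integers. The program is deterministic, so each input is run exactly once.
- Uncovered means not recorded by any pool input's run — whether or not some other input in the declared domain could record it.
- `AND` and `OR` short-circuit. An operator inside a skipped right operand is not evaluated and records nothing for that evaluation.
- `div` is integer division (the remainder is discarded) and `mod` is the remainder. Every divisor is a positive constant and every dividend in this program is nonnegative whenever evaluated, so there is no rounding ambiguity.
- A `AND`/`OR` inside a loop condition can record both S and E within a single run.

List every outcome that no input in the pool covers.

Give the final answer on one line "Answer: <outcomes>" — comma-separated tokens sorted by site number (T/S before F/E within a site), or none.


test 1 (g=10, w=14) fires B1->F, B2->T, B4->E, B3->T, B4->E, B3->T, B4->E, B3->T, B4->E, B3->T, B4->E, B3->T, B4->S, B3->F, ...; hits B1=F, B2=T, B3=T, B3=F, B4=S, B4=E, B5=F, B6=E, B8=T, B8=F, B9=S, B9=E, B10=T
test 2 (g=7, w=7) fires B1->T, B2->T, B4->E, B3->T, B4->E, B3->T, B4->S, B3->F, B6->E, B5->F, B9->E, B8->T, B10->T, B9->S, ...; hits B1=T, B2=T, B3=T, B3=F, B4=S, B4=E, B5=F, B6=E, B8=T, B8=F, B9=S, B9=E, B10=T
test 3 (g=5, w=15) fires B1->T, B2->T, B4->S, B3->F, B6->E, B5->T, B7->F, B9->S, B8->F; hits B1=T, B2=T, B3=F, B4=S, B5=T, B6=E, B7=F, B8=F, B9=S
test 4 (g=12, w=8) fires B1->F, B2->T, B4->E, B3->T, B4->E, B3->T, B4->E, B3->T, B4->E, B3->T, B4->E, B3->T, B4->E, B3->T, ...; hits B1=F, B2=T, B3=T, B3=F, B4=S, B4=E, B5=F, B6=E, B8=T, B8=F, B9=S, B9=E, B10=T
union over the pool: B1=T, B1=F, B2=T, B3=T, B3=F, B4=S, B4=E, B5=T, B5=F, B6=E, B7=F, B8=T, B8=F, B9=S, B9=E, B10=T
uncovered (4 of 20): B2=F, B6=S, B7=T, B10=F
Answer: B2=F, B6=S, B7=T, B10=F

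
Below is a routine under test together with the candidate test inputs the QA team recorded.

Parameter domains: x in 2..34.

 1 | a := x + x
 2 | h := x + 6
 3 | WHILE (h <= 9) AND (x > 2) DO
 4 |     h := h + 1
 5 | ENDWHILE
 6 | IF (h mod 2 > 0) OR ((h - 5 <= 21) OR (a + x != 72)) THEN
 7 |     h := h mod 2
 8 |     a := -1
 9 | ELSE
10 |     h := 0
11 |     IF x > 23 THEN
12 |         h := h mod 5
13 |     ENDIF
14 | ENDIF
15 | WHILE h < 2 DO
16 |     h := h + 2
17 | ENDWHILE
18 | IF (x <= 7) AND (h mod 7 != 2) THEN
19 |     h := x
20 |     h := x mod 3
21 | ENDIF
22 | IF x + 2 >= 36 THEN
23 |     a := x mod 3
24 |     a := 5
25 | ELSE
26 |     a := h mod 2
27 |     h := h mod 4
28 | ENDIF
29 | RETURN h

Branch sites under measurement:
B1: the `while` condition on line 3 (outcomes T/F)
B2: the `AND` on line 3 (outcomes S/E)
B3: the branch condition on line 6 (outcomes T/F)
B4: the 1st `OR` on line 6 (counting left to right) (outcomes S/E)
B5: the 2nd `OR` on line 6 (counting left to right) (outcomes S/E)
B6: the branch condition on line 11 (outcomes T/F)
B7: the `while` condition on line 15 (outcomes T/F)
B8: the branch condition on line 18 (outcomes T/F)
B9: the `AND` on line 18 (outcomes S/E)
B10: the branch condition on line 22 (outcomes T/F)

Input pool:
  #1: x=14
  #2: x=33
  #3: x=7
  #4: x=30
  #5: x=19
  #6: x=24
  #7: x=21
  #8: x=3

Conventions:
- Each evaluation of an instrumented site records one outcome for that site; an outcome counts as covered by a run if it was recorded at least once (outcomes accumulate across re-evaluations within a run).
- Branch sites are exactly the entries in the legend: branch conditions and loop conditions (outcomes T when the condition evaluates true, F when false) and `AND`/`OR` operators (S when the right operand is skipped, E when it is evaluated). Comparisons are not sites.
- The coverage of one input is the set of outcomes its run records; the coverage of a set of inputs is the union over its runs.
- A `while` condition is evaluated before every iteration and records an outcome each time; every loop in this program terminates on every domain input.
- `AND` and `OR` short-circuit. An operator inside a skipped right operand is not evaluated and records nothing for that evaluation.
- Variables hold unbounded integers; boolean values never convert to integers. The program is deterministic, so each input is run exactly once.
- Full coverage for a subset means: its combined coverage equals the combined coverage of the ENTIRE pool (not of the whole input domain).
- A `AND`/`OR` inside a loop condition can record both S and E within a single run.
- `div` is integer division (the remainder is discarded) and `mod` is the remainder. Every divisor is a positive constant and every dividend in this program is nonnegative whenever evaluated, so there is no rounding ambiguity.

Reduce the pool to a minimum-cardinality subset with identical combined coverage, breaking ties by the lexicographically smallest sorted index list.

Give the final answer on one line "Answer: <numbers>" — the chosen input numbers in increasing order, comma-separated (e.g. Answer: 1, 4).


input #1 (x=14): events B2->S, B1->F, B4->E, B5->S, B3->T, B7->T, B7->F, B9->S, B8->F, B10->F; covers B1=F, B2=S, B3=T, B4=E, B5=S, B7=T, B7=F, B8=F, B9=S, B10=F
input #2 (x=33): events B2->S, B1->F, B4->S, B3->T, B7->T, B7->F, B9->S, B8->F, B10->F; covers B1=F, B2=S, B3=T, B4=S, B7=T, B7=F, B8=F, B9=S, B10=F
input #3 (x=7): events B2->S, B1->F, B4->S, B3->T, B7->T, B7->F, B9->E, B8->T, B10->F; covers B1=F, B2=S, B3=T, B4=S, B7=T, B7=F, B8=T, B9=E, B10=F
input #4 (x=30): events B2->S, B1->F, B4->E, B5->E, B3->T, B7->T, B7->F, B9->S, B8->F, B10->F; covers B1=F, B2=S, B3=T, B4=E, B5=E, B7=T, B7=F, B8=F, B9=S, B10=F
input #5 (x=19): events B2->S, B1->F, B4->S, B3->T, B7->T, B7->F, B9->S, B8->F, B10->F; covers B1=F, B2=S, B3=T, B4=S, B7=T, B7=F, B8=F, B9=S, B10=F
input #6 (x=24): events B2->S, B1->F, B4->E, B5->E, B3->F, B6->T, B7->T, B7->F, B9->S, B8->F, B10->F; covers B1=F, B2=S, B3=F, B4=E, B5=E, B6=T, B7=T, B7=F, B8=F, B9=S, B10=F
input #7 (x=21): events B2->S, B1->F, B4->S, B3->T, B7->T, B7->F, B9->S, B8->F, B10->F; covers B1=F, B2=S, B3=T, B4=S, B7=T, B7=F, B8=F, B9=S, B10=F
input #8 (x=3): events B2->E, B1->T, B2->S, B1->F, B4->E, B5->S, B3->T, B7->T, B7->F, B9->E, B8->F, B10->F; covers B1=T, B1=F, B2=S, B2=E, B3=T, B4=E, B5=S, B7=T, B7=F, B8=F, B9=E, B10=F
together the pool reaches 18 outcomes: B1=T, B1=F, B2=S, B2=E, B3=T, B3=F, B4=S, B4=E, B5=S, B5=E, B6=T, B7=T, B7=F, B8=T, B8=F, B9=S, B9=E, B10=F
no size-1 subset reaches all 18 outcomes (best union: 12/18)
no size-2 subset reaches all 18 outcomes (best union: 16/18)
size 3: inputs {3, 6, 8} cover all 18 outcomes, and no lexicographically smaller subset of this size does
Answer: 3, 6, 8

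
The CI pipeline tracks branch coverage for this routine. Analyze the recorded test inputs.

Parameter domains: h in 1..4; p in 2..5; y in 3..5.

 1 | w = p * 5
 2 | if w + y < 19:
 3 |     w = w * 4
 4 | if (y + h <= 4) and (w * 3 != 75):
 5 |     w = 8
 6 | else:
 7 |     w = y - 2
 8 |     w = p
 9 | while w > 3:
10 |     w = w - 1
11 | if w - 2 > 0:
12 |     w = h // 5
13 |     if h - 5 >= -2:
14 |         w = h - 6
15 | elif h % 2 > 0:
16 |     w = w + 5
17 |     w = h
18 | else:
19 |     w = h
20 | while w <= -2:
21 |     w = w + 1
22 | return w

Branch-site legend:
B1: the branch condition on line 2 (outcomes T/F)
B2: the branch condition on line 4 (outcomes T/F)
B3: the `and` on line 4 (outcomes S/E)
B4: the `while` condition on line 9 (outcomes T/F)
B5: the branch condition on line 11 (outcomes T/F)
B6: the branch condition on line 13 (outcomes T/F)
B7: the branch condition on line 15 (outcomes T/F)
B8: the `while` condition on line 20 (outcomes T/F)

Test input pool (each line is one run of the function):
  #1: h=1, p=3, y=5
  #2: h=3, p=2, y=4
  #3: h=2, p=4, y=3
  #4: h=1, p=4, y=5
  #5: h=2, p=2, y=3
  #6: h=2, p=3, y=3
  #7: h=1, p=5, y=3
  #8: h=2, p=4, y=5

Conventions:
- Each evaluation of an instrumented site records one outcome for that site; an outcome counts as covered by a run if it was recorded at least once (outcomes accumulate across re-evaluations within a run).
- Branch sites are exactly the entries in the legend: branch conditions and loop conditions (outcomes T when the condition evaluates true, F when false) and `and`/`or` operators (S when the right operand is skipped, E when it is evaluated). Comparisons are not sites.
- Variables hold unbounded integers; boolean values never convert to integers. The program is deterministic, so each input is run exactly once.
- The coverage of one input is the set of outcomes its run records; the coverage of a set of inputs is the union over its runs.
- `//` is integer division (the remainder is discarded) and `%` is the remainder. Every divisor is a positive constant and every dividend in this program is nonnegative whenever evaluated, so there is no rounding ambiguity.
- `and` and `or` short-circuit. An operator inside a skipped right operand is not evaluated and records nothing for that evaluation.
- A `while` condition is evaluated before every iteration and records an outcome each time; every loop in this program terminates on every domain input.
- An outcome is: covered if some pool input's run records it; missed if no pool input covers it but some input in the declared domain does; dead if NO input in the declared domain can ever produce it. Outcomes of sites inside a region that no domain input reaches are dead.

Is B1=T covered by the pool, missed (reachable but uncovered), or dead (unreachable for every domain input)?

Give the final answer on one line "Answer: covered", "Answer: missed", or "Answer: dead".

B1=T is recorded by pool input(s) 2, 5, 6 -> covered

Answer: covered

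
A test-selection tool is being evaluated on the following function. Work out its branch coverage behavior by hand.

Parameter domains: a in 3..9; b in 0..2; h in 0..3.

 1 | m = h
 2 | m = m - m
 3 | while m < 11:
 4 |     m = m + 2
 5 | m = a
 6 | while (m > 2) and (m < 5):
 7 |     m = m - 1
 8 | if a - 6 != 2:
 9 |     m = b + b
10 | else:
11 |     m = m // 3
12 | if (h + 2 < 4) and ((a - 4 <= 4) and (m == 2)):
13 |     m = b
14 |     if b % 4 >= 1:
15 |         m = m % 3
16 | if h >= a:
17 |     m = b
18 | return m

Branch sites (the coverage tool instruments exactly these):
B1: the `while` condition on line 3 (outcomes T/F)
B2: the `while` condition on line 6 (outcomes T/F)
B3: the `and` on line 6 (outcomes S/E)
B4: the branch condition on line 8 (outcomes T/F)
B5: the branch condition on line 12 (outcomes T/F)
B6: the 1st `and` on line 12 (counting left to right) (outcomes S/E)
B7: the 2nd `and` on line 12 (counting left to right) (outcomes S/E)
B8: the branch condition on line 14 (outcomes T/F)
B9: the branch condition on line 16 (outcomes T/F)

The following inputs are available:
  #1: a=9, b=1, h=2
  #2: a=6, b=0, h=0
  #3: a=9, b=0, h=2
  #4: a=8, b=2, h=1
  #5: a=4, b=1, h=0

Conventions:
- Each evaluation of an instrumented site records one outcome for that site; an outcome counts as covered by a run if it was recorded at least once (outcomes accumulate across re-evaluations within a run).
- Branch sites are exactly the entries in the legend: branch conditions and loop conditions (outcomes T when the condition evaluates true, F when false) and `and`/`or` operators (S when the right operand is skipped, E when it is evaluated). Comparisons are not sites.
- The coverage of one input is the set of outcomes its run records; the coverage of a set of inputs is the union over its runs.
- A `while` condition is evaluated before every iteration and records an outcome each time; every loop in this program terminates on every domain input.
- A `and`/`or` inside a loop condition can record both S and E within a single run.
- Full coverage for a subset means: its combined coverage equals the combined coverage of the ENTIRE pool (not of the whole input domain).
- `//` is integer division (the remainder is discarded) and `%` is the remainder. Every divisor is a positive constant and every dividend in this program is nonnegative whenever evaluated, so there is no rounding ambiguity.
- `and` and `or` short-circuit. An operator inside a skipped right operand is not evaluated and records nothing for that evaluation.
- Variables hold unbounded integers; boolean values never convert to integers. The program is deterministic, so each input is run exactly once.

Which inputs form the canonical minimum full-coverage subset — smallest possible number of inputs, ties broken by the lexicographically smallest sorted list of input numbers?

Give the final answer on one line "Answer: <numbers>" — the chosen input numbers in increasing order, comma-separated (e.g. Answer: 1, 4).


input #1, a=9, b=1, h=2: events B1->T, B1->T, B1->T, B1->T, B1->T, B1->T, B1->F, B3->E, B2->F, B4->T, B6->S, B5->F, B9->F; outcomes B1=T, B1=F, B2=F, B3=E, B4=T, B5=F, B6=S, B9=F
input #2, a=6, b=0, h=0: events B1->T, B1->T, B1->T, B1->T, B1->T, B1->T, B1->F, B3->E, B2->F, B4->T, B6->E, B7->E, B5->F, B9->F; outcomes B1=T, B1=F, B2=F, B3=E, B4=T, B5=F, B6=E, B7=E, B9=F
input #3, a=9, b=0, h=2: events B1->T, B1->T, B1->T, B1->T, B1->T, B1->T, B1->F, B3->E, B2->F, B4->T, B6->S, B5->F, B9->F; outcomes B1=T, B1=F, B2=F, B3=E, B4=T, B5=F, B6=S, B9=F
input #4, a=8, b=2, h=1: events B1->T, B1->T, B1->T, B1->T, B1->T, B1->T, B1->F, B3->E, B2->F, B4->F, B6->E, B7->E, B5->T, B8->T, ...; outcomes B1=T, B1=F, B2=F, B3=E, B4=F, B5=T, B6=E, B7=E, B8=T, B9=F
input #5, a=4, b=1, h=0: events B1->T, B1->T, B1->T, B1->T, B1->T, B1->T, B1->F, B3->E, B2->T, B3->E, B2->T, B3->S, B2->F, B4->T, ...; outcomes B1=T, B1=F, B2=T, B2=F, B3=S, B3=E, B4=T, B5=T, B6=E, B7=E, B8=T, B9=F
the full pool covers 15 outcomes: B1=T, B1=F, B2=T, B2=F, B3=S, B3=E, B4=T, B4=F, B5=T, B5=F, B6=S, B6=E, B7=E, B8=T, B9=F
every size-1 subset falls short of the 15 outcomes (best: 12/15)
every size-2 subset falls short of the 15 outcomes (best: 14/15)
the canonical winner is {1, 4, 5}: size 3, full 15-outcome coverage, earliest index list among size-3 covers
Answer: 1, 4, 5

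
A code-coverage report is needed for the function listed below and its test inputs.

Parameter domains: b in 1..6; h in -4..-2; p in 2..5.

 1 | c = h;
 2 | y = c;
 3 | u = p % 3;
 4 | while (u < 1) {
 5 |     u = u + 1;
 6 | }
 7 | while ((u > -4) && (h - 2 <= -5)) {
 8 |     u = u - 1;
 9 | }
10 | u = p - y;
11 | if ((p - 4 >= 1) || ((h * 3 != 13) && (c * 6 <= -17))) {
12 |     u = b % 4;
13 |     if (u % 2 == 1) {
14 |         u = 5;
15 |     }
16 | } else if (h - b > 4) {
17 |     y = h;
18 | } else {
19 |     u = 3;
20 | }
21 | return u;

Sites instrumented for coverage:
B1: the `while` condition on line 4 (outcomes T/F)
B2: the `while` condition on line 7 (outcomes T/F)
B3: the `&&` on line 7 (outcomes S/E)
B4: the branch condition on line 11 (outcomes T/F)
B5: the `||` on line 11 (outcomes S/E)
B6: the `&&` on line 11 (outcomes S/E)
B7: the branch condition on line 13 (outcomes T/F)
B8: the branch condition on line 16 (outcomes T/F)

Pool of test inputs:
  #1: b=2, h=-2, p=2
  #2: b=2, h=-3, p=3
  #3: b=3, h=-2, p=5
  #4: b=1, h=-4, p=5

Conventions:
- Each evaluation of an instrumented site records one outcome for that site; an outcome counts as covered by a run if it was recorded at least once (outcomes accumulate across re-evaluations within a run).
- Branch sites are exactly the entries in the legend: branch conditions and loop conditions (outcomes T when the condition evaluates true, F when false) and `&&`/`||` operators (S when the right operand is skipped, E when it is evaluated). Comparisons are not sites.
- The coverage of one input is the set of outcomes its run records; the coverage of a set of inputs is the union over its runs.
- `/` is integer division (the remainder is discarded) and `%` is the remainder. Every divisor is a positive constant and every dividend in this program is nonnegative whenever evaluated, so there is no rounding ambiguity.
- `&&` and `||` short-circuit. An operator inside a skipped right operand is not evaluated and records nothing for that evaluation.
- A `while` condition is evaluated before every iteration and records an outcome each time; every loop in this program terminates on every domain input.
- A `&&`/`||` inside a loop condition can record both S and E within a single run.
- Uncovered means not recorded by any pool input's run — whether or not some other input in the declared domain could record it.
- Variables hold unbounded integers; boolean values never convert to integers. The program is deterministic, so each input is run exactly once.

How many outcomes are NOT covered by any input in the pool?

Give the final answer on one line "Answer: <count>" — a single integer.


run #1 (b=2, h=-2, p=2) runs B1->F, B3->E, B2->F, B5->E, B6->E, B4->F, B8->F; records B1=F, B2=F, B3=E, B4=F, B5=E, B6=E, B8=F
run #2 (b=2, h=-3, p=3) runs B1->T, B1->F, B3->E, B2->T, B3->E, B2->T, B3->E, B2->T, B3->E, B2->T, B3->E, B2->T, B3->S, B2->F, ...; records B1=T, B1=F, B2=T, B2=F, B3=S, B3=E, B4=T, B5=E, B6=E, B7=F
run #3 (b=3, h=-2, p=5) runs B1->F, B3->E, B2->F, B5->S, B4->T, B7->T; records B1=F, B2=F, B3=E, B4=T, B5=S, B7=T
run #4 (b=1, h=-4, p=5) runs B1->F, B3->E, B2->T, B3->E, B2->T, B3->E, B2->T, B3->E, B2->T, B3->E, B2->T, B3->E, B2->T, B3->S, ...; records B1=F, B2=T, B2=F, B3=S, B3=E, B4=T, B5=S, B7=T
union over the pool: B1=T, B1=F, B2=T, B2=F, B3=S, B3=E, B4=T, B4=F, B5=S, B5=E, B6=E, B7=T, B7=F, B8=F
uncovered (2 of 16): B6=S, B8=T
Answer: 2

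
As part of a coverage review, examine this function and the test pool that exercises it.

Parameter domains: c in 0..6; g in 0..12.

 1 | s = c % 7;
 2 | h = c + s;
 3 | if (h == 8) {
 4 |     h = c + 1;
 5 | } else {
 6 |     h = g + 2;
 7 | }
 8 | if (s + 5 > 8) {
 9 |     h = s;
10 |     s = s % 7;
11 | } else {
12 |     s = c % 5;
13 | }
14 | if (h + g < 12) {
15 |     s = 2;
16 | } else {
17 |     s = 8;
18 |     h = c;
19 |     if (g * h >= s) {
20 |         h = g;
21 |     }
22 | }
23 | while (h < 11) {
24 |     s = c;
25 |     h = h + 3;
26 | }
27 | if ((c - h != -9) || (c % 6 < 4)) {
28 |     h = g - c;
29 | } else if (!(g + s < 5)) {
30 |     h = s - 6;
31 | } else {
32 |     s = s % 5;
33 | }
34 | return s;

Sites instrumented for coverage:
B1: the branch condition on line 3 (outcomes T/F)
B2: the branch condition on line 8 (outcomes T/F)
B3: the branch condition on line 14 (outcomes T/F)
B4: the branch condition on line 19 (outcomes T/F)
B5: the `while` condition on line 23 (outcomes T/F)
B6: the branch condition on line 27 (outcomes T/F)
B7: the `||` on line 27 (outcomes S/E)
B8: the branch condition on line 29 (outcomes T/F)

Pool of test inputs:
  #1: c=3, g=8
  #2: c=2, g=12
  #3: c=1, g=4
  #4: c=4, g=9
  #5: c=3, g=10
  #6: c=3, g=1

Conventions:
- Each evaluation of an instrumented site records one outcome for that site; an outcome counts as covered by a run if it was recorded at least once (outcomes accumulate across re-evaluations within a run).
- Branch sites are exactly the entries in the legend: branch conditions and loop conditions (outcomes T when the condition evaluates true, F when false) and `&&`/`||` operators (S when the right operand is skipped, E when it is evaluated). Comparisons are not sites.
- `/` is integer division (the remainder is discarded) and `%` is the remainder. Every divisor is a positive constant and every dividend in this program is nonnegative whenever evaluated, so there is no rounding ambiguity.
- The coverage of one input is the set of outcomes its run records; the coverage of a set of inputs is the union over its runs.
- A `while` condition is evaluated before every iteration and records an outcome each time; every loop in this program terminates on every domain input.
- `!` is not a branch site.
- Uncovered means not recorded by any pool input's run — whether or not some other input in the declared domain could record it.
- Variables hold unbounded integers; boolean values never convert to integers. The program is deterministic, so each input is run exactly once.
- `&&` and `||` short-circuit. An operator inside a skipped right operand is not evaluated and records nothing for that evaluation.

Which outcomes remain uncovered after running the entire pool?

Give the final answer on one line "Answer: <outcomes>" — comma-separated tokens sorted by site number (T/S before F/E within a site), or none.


input #1 (c=3, g=8): events B1->F, B2->F, B3->F, B4->T, B5->T, B5->F, B7->S, B6->T; covers B1=F, B2=F, B3=F, B4=T, B5=T, B5=F, B6=T, B7=S
input #2 (c=2, g=12): events B1->F, B2->F, B3->F, B4->T, B5->F, B7->S, B6->T; covers B1=F, B2=F, B3=F, B4=T, B5=F, B6=T, B7=S
input #3 (c=1, g=4): events B1->F, B2->F, B3->T, B5->T, B5->T, B5->F, B7->S, B6->T; covers B1=F, B2=F, B3=T, B5=T, B5=F, B6=T, B7=S
input #4 (c=4, g=9): events B1->T, B2->T, B3->F, B4->T, B5->T, B5->F, B7->S, B6->T; covers B1=T, B2=T, B3=F, B4=T, B5=T, B5=F, B6=T, B7=S
input #5 (c=3, g=10): events B1->F, B2->F, B3->F, B4->T, B5->T, B5->F, B7->S, B6->T; covers B1=F, B2=F, B3=F, B4=T, B5=T, B5=F, B6=T, B7=S
input #6 (c=3, g=1): events B1->F, B2->F, B3->T, B5->T, B5->T, B5->T, B5->F, B7->E, B6->T; covers B1=F, B2=F, B3=T, B5=T, B5=F, B6=T, B7=E
union over the pool: B1=T, B1=F, B2=T, B2=F, B3=T, B3=F, B4=T, B5=T, B5=F, B6=T, B7=S, B7=E
uncovered (4 of 16): B4=F, B6=F, B8=T, B8=F
Answer: B4=F, B6=F, B8=T, B8=F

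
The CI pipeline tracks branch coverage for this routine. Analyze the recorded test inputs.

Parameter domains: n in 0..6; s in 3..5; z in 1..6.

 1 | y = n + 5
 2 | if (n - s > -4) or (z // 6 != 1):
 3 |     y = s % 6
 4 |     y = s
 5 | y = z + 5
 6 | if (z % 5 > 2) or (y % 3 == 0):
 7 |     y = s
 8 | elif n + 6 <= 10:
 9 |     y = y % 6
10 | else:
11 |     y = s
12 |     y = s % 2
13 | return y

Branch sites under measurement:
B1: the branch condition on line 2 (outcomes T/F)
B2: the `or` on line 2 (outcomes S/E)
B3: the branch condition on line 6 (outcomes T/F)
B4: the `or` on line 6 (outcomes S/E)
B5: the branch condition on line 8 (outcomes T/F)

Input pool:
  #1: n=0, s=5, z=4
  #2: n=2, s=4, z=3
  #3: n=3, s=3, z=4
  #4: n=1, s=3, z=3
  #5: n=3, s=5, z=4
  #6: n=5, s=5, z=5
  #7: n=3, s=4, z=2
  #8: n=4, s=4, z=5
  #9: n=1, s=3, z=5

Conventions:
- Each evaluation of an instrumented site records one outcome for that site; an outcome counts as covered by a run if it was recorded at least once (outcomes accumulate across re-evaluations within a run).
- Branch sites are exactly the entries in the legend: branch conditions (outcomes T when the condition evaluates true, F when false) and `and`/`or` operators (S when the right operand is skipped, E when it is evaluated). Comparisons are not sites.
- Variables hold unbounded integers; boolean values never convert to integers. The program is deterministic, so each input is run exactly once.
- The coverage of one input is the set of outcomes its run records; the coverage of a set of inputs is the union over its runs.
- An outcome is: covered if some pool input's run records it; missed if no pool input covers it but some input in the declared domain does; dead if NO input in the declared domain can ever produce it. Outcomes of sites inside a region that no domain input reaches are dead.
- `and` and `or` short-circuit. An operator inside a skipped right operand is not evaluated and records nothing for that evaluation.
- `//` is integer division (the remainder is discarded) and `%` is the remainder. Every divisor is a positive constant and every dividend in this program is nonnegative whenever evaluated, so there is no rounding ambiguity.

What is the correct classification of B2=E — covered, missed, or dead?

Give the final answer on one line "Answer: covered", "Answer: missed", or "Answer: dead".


B2=E is recorded by pool input(s) 1 -> covered
Answer: covered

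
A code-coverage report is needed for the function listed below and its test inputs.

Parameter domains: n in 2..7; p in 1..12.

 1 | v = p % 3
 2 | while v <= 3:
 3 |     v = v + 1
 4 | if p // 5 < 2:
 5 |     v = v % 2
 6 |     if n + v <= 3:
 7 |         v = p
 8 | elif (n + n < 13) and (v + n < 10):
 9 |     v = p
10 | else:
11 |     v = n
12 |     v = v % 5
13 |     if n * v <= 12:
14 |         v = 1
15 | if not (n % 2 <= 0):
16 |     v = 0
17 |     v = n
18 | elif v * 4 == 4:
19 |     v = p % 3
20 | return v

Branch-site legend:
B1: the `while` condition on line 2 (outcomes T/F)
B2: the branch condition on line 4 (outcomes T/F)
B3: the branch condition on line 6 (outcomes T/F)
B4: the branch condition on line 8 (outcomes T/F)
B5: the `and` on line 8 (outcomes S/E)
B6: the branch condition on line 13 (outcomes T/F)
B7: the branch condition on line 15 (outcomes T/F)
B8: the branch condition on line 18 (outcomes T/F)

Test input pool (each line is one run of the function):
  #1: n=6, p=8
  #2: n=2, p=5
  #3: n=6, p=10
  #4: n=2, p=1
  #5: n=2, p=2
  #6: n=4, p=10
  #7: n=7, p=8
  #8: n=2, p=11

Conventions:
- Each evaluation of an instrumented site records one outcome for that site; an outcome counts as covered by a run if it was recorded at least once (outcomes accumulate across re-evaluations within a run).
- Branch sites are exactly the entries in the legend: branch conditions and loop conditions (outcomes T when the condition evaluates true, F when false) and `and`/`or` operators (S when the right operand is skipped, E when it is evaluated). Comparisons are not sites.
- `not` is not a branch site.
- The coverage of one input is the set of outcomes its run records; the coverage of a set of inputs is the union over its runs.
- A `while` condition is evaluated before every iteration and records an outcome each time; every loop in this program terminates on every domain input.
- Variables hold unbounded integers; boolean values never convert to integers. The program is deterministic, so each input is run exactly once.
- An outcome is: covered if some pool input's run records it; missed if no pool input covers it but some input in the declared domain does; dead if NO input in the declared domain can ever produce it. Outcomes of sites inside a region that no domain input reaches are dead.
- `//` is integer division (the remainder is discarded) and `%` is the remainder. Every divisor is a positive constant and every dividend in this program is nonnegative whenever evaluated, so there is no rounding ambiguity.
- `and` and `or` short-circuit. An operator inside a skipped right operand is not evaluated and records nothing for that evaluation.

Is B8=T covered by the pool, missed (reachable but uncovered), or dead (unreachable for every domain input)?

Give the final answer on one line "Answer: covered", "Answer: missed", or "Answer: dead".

B8=T is recorded by pool input(s) 3, 4 -> covered

Answer: covered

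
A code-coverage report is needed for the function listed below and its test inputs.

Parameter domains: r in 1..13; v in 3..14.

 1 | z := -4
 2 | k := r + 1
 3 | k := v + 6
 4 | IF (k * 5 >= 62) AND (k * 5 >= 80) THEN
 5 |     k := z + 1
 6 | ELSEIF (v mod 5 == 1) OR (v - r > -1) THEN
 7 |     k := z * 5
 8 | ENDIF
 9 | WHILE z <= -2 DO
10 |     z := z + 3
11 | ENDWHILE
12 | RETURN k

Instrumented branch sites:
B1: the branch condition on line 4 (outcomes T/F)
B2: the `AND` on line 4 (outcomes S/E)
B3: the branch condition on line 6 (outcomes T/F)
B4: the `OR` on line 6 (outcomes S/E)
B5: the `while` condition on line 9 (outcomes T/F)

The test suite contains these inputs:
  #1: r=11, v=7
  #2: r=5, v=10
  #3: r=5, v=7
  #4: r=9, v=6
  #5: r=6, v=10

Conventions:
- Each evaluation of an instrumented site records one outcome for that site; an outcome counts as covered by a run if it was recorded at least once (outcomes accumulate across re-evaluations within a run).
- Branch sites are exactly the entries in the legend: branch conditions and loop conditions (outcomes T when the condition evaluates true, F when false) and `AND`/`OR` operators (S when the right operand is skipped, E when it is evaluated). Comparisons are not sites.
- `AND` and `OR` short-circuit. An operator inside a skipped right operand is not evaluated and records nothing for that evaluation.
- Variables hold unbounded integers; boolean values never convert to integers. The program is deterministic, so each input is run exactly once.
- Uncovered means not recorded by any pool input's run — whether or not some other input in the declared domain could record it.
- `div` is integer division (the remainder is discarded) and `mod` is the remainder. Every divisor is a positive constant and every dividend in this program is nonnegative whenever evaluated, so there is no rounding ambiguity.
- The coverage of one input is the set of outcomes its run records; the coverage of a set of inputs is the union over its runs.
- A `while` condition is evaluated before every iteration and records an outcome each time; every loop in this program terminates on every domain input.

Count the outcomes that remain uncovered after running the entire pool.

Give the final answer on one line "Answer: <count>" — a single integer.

input #1 (r=11, v=7): events B2->E, B1->F, B4->E, B3->F, B5->T, B5->F; covers B1=F, B2=E, B3=F, B4=E, B5=T, B5=F
input #2 (r=5, v=10): events B2->E, B1->T, B5->T, B5->F; covers B1=T, B2=E, B5=T, B5=F
input #3 (r=5, v=7): events B2->E, B1->F, B4->E, B3->T, B5->T, B5->F; covers B1=F, B2=E, B3=T, B4=E, B5=T, B5=F
input #4 (r=9, v=6): events B2->S, B1->F, B4->S, B3->T, B5->T, B5->F; covers B1=F, B2=S, B3=T, B4=S, B5=T, B5=F
input #5 (r=6, v=10): events B2->E, B1->T, B5->T, B5->F; covers B1=T, B2=E, B5=T, B5=F
union over the pool: B1=T, B1=F, B2=S, B2=E, B3=T, B3=F, B4=S, B4=E, B5=T, B5=F
uncovered (0 of 10): none

Answer: 0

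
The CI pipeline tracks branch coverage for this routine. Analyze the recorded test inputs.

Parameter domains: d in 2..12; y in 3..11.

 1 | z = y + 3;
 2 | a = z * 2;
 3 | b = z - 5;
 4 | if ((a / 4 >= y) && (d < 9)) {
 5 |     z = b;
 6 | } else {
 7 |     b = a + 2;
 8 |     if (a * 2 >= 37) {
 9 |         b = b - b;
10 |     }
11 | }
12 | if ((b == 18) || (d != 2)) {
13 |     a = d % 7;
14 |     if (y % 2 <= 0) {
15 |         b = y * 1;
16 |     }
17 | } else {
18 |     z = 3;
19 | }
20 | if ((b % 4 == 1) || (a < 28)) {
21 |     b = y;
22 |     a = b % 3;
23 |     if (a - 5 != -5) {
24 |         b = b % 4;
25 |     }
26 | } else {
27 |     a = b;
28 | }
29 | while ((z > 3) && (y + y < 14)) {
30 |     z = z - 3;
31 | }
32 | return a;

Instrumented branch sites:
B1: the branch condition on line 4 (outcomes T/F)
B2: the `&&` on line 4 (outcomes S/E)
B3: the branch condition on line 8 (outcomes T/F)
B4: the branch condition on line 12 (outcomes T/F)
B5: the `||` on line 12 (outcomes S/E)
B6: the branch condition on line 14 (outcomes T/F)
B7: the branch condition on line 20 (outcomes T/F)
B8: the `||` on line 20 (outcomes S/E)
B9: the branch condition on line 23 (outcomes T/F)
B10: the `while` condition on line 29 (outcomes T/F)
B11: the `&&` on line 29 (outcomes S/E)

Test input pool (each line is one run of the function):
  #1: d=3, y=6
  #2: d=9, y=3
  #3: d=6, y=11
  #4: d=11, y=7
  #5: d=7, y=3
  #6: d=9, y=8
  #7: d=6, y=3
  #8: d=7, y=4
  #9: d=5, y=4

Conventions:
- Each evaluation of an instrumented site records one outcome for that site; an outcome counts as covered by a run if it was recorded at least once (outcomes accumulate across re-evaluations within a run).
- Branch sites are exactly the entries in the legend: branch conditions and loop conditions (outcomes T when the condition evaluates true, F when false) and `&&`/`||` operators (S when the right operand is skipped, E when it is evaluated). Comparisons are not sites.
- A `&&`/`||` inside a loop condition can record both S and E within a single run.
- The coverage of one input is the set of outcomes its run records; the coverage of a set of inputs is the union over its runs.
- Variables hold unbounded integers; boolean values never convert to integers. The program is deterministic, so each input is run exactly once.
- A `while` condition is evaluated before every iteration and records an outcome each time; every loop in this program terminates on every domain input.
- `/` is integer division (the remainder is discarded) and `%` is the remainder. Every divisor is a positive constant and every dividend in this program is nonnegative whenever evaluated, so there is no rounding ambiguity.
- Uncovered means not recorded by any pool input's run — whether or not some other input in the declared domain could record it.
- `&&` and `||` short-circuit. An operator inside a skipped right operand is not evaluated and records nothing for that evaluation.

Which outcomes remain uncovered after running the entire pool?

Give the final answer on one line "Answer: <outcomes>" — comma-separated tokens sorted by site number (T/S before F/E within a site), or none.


run #1 (d=3, y=6) records B1=F, B2=S, B3=F, B4=T, B5=E, B6=T, B7=T, B8=E, B9=F, B10=T, B10=F, B11=S, B11=E
run #2 (d=9, y=3) records B1=F, B2=E, B3=F, B4=T, B5=E, B6=F, B7=T, B8=E, B9=F, B10=T, B10=F, B11=S, B11=E
run #3 (d=6, y=11) records B1=F, B2=S, B3=T, B4=T, B5=E, B6=F, B7=T, B8=E, B9=T, B10=F, B11=E
run #4 (d=11, y=7) records B1=F, B2=S, B3=T, B4=T, B5=E, B6=F, B7=T, B8=E, B9=T, B10=F, B11=E
run #5 (d=7, y=3) records B1=T, B2=E, B4=T, B5=E, B6=F, B7=T, B8=S, B9=F, B10=F, B11=S
run #6 (d=9, y=8) records B1=F, B2=S, B3=T, B4=T, B5=E, B6=T, B7=T, B8=E, B9=T, B10=F, B11=E
run #7 (d=6, y=3) records B1=T, B2=E, B4=T, B5=E, B6=F, B7=T, B8=S, B9=F, B10=F, B11=S
run #8 (d=7, y=4) records B1=F, B2=S, B3=F, B4=T, B5=E, B6=T, B7=T, B8=E, B9=T, B10=T, B10=F, B11=S, B11=E
run #9 (d=5, y=4) records B1=F, B2=S, B3=F, B4=T, B5=E, B6=T, B7=T, B8=E, B9=T, B10=T, B10=F, B11=S, B11=E
union over the pool: B1=T, B1=F, B2=S, B2=E, B3=T, B3=F, B4=T, B5=E, B6=T, B6=F, B7=T, B8=S, B8=E, B9=T, B9=F, B10=T, B10=F, B11=S, B11=E
uncovered (3 of 22): B4=F, B5=S, B7=F
Answer: B4=F, B5=S, B7=F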